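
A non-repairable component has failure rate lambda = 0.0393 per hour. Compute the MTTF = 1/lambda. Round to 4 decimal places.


lambda = 0.0393
MTTF = 1 / 0.0393
MTTF = 25.4453

25.4453


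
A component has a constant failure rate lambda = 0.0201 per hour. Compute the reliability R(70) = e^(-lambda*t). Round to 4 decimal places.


lambda = 0.0201
t = 70
lambda * t = 1.407
R(t) = e^(-1.407)
R(t) = 0.2449

0.2449


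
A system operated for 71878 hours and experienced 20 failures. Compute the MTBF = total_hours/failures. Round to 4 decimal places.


total_hours = 71878
failures = 20
MTBF = 71878 / 20
MTBF = 3593.9

3593.9


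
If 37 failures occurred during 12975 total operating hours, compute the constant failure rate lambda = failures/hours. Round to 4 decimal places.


failures = 37
total_hours = 12975
lambda = 37 / 12975
lambda = 0.0029

0.0029


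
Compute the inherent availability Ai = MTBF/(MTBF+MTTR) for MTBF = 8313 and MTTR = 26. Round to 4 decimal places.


MTBF = 8313
MTTR = 26
MTBF + MTTR = 8339
Ai = 8313 / 8339
Ai = 0.9969

0.9969


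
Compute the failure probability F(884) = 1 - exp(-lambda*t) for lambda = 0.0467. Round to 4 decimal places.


lambda = 0.0467, t = 884
lambda * t = 41.2828
exp(-41.2828) = 0.0
F(t) = 1 - 0.0
F(t) = 1.0

1.0


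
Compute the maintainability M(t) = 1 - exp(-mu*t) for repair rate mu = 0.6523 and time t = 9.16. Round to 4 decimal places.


mu = 0.6523, t = 9.16
mu * t = 0.6523 * 9.16 = 5.9751
exp(-5.9751) = 0.0025
M(t) = 1 - 0.0025
M(t) = 0.9975

0.9975


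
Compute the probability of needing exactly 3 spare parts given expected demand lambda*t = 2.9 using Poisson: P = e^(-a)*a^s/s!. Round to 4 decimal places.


a = 2.9, s = 3
e^(-a) = e^(-2.9) = 0.055
a^s = 2.9^3 = 24.389
s! = 6
P = 0.055 * 24.389 / 6
P = 0.2237

0.2237


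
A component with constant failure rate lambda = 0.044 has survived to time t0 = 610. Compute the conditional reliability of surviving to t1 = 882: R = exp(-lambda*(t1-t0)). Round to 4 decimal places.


lambda = 0.044
t0 = 610, t1 = 882
t1 - t0 = 272
lambda * (t1-t0) = 0.044 * 272 = 11.968
R = exp(-11.968)
R = 0.0

0.0


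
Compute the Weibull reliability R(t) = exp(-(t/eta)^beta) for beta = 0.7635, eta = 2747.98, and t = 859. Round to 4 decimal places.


beta = 0.7635, eta = 2747.98, t = 859
t/eta = 859 / 2747.98 = 0.3126
(t/eta)^beta = 0.3126^0.7635 = 0.4115
R(t) = exp(-0.4115)
R(t) = 0.6626

0.6626


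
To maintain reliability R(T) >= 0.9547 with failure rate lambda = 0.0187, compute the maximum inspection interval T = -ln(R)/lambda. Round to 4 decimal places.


R_target = 0.9547
lambda = 0.0187
-ln(0.9547) = 0.0464
T = 0.0464 / 0.0187
T = 2.479

2.479


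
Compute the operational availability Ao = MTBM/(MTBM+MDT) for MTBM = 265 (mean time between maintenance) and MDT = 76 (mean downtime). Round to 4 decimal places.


MTBM = 265
MDT = 76
MTBM + MDT = 341
Ao = 265 / 341
Ao = 0.7771

0.7771


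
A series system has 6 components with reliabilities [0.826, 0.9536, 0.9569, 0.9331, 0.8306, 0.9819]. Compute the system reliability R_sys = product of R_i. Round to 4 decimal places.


Components: [0.826, 0.9536, 0.9569, 0.9331, 0.8306, 0.9819]
After component 1 (R=0.826): product = 0.826
After component 2 (R=0.9536): product = 0.7877
After component 3 (R=0.9569): product = 0.7537
After component 4 (R=0.9331): product = 0.7033
After component 5 (R=0.8306): product = 0.5842
After component 6 (R=0.9819): product = 0.5736
R_sys = 0.5736

0.5736


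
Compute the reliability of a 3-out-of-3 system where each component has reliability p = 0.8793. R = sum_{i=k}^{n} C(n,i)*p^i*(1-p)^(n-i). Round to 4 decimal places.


k = 3, n = 3, p = 0.8793
i=3: C(3,3)=1 * 0.8793^3 * 0.1207^0 = 0.6798
R = sum of terms = 0.6798

0.6798


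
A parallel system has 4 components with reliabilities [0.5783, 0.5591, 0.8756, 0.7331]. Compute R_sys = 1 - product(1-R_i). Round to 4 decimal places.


Components: [0.5783, 0.5591, 0.8756, 0.7331]
(1 - 0.5783) = 0.4217, running product = 0.4217
(1 - 0.5591) = 0.4409, running product = 0.1859
(1 - 0.8756) = 0.1244, running product = 0.0231
(1 - 0.7331) = 0.2669, running product = 0.0062
Product of (1-R_i) = 0.0062
R_sys = 1 - 0.0062 = 0.9938

0.9938


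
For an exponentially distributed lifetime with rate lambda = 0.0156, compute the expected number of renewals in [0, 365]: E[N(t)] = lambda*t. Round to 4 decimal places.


lambda = 0.0156
t = 365
E[N(t)] = lambda * t
E[N(t)] = 0.0156 * 365
E[N(t)] = 5.694

5.694


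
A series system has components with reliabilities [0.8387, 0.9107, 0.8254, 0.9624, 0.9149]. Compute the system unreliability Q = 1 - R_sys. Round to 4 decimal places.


Components: [0.8387, 0.9107, 0.8254, 0.9624, 0.9149]
After component 1: product = 0.8387
After component 2: product = 0.7638
After component 3: product = 0.6304
After component 4: product = 0.6067
After component 5: product = 0.5551
R_sys = 0.5551
Q = 1 - 0.5551 = 0.4449

0.4449


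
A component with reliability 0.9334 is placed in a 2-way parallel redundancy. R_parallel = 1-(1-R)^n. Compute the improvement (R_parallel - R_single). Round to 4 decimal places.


R_single = 0.9334, n = 2
1 - R_single = 0.0666
(1 - R_single)^n = 0.0666^2 = 0.0044
R_parallel = 1 - 0.0044 = 0.9956
Improvement = 0.9956 - 0.9334
Improvement = 0.0622

0.0622


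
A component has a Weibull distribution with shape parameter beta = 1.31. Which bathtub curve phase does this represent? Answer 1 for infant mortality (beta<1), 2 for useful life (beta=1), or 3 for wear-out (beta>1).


beta = 1.31
Compare beta to 1:
beta < 1 => infant mortality (phase 1)
beta = 1 => useful life (phase 2)
beta > 1 => wear-out (phase 3)
Since beta = 1.31, this is wear-out (increasing failure rate)
Phase = 3

3


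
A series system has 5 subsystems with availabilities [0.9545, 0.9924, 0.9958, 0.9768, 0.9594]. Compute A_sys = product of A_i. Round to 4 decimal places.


Subsystems: [0.9545, 0.9924, 0.9958, 0.9768, 0.9594]
After subsystem 1 (A=0.9545): product = 0.9545
After subsystem 2 (A=0.9924): product = 0.9472
After subsystem 3 (A=0.9958): product = 0.9433
After subsystem 4 (A=0.9768): product = 0.9214
After subsystem 5 (A=0.9594): product = 0.884
A_sys = 0.884

0.884


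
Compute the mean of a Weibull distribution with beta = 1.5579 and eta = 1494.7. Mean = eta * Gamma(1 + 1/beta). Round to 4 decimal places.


beta = 1.5579, eta = 1494.7
1/beta = 0.6419
1 + 1/beta = 1.6419
Gamma(1.6419) = 0.8989
Mean = 1494.7 * 0.8989
Mean = 1343.608

1343.608


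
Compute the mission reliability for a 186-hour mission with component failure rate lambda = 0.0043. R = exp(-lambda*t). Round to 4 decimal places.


lambda = 0.0043
mission_time = 186
lambda * t = 0.0043 * 186 = 0.7998
R = exp(-0.7998)
R = 0.4494

0.4494


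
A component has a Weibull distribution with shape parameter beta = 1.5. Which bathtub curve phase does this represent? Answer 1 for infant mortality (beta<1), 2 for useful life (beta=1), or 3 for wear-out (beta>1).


beta = 1.5
Compare beta to 1:
beta < 1 => infant mortality (phase 1)
beta = 1 => useful life (phase 2)
beta > 1 => wear-out (phase 3)
Since beta = 1.5, this is wear-out (increasing failure rate)
Phase = 3

3


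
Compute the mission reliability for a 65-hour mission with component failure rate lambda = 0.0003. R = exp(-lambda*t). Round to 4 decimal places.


lambda = 0.0003
mission_time = 65
lambda * t = 0.0003 * 65 = 0.0195
R = exp(-0.0195)
R = 0.9807

0.9807


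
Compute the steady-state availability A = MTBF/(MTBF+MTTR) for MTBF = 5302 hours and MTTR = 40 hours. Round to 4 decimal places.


MTBF = 5302
MTTR = 40
MTBF + MTTR = 5342
A = 5302 / 5342
A = 0.9925

0.9925


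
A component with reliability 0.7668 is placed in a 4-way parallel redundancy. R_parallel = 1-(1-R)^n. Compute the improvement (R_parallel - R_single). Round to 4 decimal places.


R_single = 0.7668, n = 4
1 - R_single = 0.2332
(1 - R_single)^n = 0.2332^4 = 0.003
R_parallel = 1 - 0.003 = 0.997
Improvement = 0.997 - 0.7668
Improvement = 0.2302

0.2302


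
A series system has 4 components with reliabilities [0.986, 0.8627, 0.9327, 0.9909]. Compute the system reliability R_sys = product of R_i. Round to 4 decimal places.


Components: [0.986, 0.8627, 0.9327, 0.9909]
After component 1 (R=0.986): product = 0.986
After component 2 (R=0.8627): product = 0.8506
After component 3 (R=0.9327): product = 0.7934
After component 4 (R=0.9909): product = 0.7862
R_sys = 0.7862

0.7862


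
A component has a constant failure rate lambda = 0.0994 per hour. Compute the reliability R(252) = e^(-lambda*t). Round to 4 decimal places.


lambda = 0.0994
t = 252
lambda * t = 25.0488
R(t) = e^(-25.0488)
R(t) = 0.0

0.0


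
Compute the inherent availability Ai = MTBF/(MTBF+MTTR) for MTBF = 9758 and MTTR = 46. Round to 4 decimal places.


MTBF = 9758
MTTR = 46
MTBF + MTTR = 9804
Ai = 9758 / 9804
Ai = 0.9953

0.9953


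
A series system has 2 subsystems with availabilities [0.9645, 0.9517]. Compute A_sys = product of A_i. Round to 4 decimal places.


Subsystems: [0.9645, 0.9517]
After subsystem 1 (A=0.9645): product = 0.9645
After subsystem 2 (A=0.9517): product = 0.9179
A_sys = 0.9179

0.9179


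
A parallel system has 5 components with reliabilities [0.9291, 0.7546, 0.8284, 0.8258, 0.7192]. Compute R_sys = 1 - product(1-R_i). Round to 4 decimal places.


Components: [0.9291, 0.7546, 0.8284, 0.8258, 0.7192]
(1 - 0.9291) = 0.0709, running product = 0.0709
(1 - 0.7546) = 0.2454, running product = 0.0174
(1 - 0.8284) = 0.1716, running product = 0.003
(1 - 0.8258) = 0.1742, running product = 0.0005
(1 - 0.7192) = 0.2808, running product = 0.0001
Product of (1-R_i) = 0.0001
R_sys = 1 - 0.0001 = 0.9999

0.9999


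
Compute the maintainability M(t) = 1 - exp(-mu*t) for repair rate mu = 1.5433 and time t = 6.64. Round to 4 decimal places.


mu = 1.5433, t = 6.64
mu * t = 1.5433 * 6.64 = 10.2475
exp(-10.2475) = 0.0
M(t) = 1 - 0.0
M(t) = 1.0

1.0


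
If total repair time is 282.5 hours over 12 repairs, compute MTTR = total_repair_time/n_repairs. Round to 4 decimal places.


total_repair_time = 282.5
n_repairs = 12
MTTR = 282.5 / 12
MTTR = 23.5417

23.5417


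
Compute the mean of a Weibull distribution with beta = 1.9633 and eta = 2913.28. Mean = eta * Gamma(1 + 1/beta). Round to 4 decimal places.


beta = 1.9633, eta = 2913.28
1/beta = 0.5093
1 + 1/beta = 1.5093
Gamma(1.5093) = 0.8866
Mean = 2913.28 * 0.8866
Mean = 2582.813

2582.813


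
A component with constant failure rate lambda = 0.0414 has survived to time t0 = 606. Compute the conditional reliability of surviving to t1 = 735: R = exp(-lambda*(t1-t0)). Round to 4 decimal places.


lambda = 0.0414
t0 = 606, t1 = 735
t1 - t0 = 129
lambda * (t1-t0) = 0.0414 * 129 = 5.3406
R = exp(-5.3406)
R = 0.0048

0.0048


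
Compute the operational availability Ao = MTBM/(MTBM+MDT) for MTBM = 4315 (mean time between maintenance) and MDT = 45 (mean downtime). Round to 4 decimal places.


MTBM = 4315
MDT = 45
MTBM + MDT = 4360
Ao = 4315 / 4360
Ao = 0.9897

0.9897


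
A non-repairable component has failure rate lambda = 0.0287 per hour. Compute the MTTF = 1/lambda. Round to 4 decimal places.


lambda = 0.0287
MTTF = 1 / 0.0287
MTTF = 34.8432

34.8432


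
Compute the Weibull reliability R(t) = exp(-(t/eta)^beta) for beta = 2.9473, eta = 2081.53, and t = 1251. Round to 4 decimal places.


beta = 2.9473, eta = 2081.53, t = 1251
t/eta = 1251 / 2081.53 = 0.601
(t/eta)^beta = 0.601^2.9473 = 0.223
R(t) = exp(-0.223)
R(t) = 0.8001

0.8001


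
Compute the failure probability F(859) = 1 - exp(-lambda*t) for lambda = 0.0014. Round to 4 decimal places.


lambda = 0.0014, t = 859
lambda * t = 1.2026
exp(-1.2026) = 0.3004
F(t) = 1 - 0.3004
F(t) = 0.6996

0.6996


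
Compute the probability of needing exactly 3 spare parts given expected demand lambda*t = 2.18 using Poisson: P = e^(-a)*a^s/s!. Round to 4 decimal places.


a = 2.18, s = 3
e^(-a) = e^(-2.18) = 0.113
a^s = 2.18^3 = 10.3602
s! = 6
P = 0.113 * 10.3602 / 6
P = 0.1952

0.1952


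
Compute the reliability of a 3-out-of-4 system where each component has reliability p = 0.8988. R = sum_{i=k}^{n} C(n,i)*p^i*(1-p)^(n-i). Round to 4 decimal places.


k = 3, n = 4, p = 0.8988
i=3: C(4,3)=4 * 0.8988^3 * 0.1012^1 = 0.2939
i=4: C(4,4)=1 * 0.8988^4 * 0.1012^0 = 0.6526
R = sum of terms = 0.9465

0.9465


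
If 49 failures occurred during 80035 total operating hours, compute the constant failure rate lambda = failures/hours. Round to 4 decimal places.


failures = 49
total_hours = 80035
lambda = 49 / 80035
lambda = 0.0006

0.0006


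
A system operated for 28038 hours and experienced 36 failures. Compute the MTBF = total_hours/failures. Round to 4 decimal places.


total_hours = 28038
failures = 36
MTBF = 28038 / 36
MTBF = 778.8333

778.8333


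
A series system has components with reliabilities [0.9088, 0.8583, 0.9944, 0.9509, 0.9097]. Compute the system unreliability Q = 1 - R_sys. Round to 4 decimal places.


Components: [0.9088, 0.8583, 0.9944, 0.9509, 0.9097]
After component 1: product = 0.9088
After component 2: product = 0.78
After component 3: product = 0.7757
After component 4: product = 0.7376
After component 5: product = 0.671
R_sys = 0.671
Q = 1 - 0.671 = 0.329

0.329


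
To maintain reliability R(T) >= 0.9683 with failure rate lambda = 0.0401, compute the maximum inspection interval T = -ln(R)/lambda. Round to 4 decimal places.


R_target = 0.9683
lambda = 0.0401
-ln(0.9683) = 0.0322
T = 0.0322 / 0.0401
T = 0.8033

0.8033


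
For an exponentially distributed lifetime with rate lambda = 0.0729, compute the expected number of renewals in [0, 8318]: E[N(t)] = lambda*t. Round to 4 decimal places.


lambda = 0.0729
t = 8318
E[N(t)] = lambda * t
E[N(t)] = 0.0729 * 8318
E[N(t)] = 606.3822

606.3822


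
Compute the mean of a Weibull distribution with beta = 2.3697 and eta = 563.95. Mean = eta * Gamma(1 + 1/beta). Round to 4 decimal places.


beta = 2.3697, eta = 563.95
1/beta = 0.422
1 + 1/beta = 1.422
Gamma(1.422) = 0.8863
Mean = 563.95 * 0.8863
Mean = 499.8204

499.8204


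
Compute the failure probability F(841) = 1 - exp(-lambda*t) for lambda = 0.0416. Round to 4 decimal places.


lambda = 0.0416, t = 841
lambda * t = 34.9856
exp(-34.9856) = 0.0
F(t) = 1 - 0.0
F(t) = 1.0

1.0


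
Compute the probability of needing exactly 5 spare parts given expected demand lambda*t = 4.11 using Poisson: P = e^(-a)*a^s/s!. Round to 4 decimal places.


a = 4.11, s = 5
e^(-a) = e^(-4.11) = 0.0164
a^s = 4.11^5 = 1172.7599
s! = 120
P = 0.0164 * 1172.7599 / 120
P = 0.1604

0.1604


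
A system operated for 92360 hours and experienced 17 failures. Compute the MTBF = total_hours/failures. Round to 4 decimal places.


total_hours = 92360
failures = 17
MTBF = 92360 / 17
MTBF = 5432.9412

5432.9412


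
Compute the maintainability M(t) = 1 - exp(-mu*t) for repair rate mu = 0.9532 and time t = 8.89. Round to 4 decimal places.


mu = 0.9532, t = 8.89
mu * t = 0.9532 * 8.89 = 8.4739
exp(-8.4739) = 0.0002
M(t) = 1 - 0.0002
M(t) = 0.9998

0.9998


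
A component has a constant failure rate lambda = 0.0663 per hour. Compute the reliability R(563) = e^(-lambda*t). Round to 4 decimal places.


lambda = 0.0663
t = 563
lambda * t = 37.3269
R(t) = e^(-37.3269)
R(t) = 0.0

0.0


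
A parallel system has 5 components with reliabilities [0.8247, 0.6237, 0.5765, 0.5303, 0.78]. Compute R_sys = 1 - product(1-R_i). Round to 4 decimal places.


Components: [0.8247, 0.6237, 0.5765, 0.5303, 0.78]
(1 - 0.8247) = 0.1753, running product = 0.1753
(1 - 0.6237) = 0.3763, running product = 0.066
(1 - 0.5765) = 0.4235, running product = 0.0279
(1 - 0.5303) = 0.4697, running product = 0.0131
(1 - 0.78) = 0.22, running product = 0.0029
Product of (1-R_i) = 0.0029
R_sys = 1 - 0.0029 = 0.9971

0.9971


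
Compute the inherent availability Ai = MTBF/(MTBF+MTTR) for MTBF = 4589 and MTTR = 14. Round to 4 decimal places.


MTBF = 4589
MTTR = 14
MTBF + MTTR = 4603
Ai = 4589 / 4603
Ai = 0.997

0.997


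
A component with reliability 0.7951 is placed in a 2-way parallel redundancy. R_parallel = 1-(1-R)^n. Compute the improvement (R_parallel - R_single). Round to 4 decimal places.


R_single = 0.7951, n = 2
1 - R_single = 0.2049
(1 - R_single)^n = 0.2049^2 = 0.042
R_parallel = 1 - 0.042 = 0.958
Improvement = 0.958 - 0.7951
Improvement = 0.1629

0.1629


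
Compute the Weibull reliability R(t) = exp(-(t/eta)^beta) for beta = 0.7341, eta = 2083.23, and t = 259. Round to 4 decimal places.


beta = 0.7341, eta = 2083.23, t = 259
t/eta = 259 / 2083.23 = 0.1243
(t/eta)^beta = 0.1243^0.7341 = 0.2164
R(t) = exp(-0.2164)
R(t) = 0.8054

0.8054


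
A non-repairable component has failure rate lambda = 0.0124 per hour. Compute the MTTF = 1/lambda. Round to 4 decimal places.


lambda = 0.0124
MTTF = 1 / 0.0124
MTTF = 80.6452

80.6452


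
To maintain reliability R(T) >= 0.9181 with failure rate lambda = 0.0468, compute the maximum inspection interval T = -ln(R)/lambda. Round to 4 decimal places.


R_target = 0.9181
lambda = 0.0468
-ln(0.9181) = 0.0854
T = 0.0854 / 0.0468
T = 1.8258

1.8258


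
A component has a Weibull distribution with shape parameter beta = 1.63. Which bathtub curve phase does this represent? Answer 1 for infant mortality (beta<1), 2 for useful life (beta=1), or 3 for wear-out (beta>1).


beta = 1.63
Compare beta to 1:
beta < 1 => infant mortality (phase 1)
beta = 1 => useful life (phase 2)
beta > 1 => wear-out (phase 3)
Since beta = 1.63, this is wear-out (increasing failure rate)
Phase = 3

3


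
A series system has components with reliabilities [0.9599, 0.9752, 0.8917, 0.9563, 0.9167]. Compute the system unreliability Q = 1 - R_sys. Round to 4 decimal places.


Components: [0.9599, 0.9752, 0.8917, 0.9563, 0.9167]
After component 1: product = 0.9599
After component 2: product = 0.9361
After component 3: product = 0.8347
After component 4: product = 0.7982
After component 5: product = 0.7317
R_sys = 0.7317
Q = 1 - 0.7317 = 0.2683

0.2683


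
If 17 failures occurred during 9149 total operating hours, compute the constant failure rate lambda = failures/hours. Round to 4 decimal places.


failures = 17
total_hours = 9149
lambda = 17 / 9149
lambda = 0.0019

0.0019


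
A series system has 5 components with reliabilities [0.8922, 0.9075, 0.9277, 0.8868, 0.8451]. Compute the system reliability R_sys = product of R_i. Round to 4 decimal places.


Components: [0.8922, 0.9075, 0.9277, 0.8868, 0.8451]
After component 1 (R=0.8922): product = 0.8922
After component 2 (R=0.9075): product = 0.8097
After component 3 (R=0.9277): product = 0.7511
After component 4 (R=0.8868): product = 0.6661
After component 5 (R=0.8451): product = 0.5629
R_sys = 0.5629

0.5629


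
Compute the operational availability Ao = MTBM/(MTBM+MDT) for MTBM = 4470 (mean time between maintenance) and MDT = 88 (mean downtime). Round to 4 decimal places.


MTBM = 4470
MDT = 88
MTBM + MDT = 4558
Ao = 4470 / 4558
Ao = 0.9807

0.9807


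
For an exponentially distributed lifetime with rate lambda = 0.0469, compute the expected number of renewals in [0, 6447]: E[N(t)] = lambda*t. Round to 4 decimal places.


lambda = 0.0469
t = 6447
E[N(t)] = lambda * t
E[N(t)] = 0.0469 * 6447
E[N(t)] = 302.3643

302.3643


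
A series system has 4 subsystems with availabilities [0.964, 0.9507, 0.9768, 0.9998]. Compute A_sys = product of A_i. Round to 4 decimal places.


Subsystems: [0.964, 0.9507, 0.9768, 0.9998]
After subsystem 1 (A=0.964): product = 0.964
After subsystem 2 (A=0.9507): product = 0.9165
After subsystem 3 (A=0.9768): product = 0.8952
After subsystem 4 (A=0.9998): product = 0.895
A_sys = 0.895

0.895


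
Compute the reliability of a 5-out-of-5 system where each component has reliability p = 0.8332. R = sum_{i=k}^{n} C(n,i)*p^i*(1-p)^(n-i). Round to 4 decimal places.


k = 5, n = 5, p = 0.8332
i=5: C(5,5)=1 * 0.8332^5 * 0.1668^0 = 0.4016
R = sum of terms = 0.4016

0.4016


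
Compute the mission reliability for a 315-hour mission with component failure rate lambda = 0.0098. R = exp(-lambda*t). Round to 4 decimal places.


lambda = 0.0098
mission_time = 315
lambda * t = 0.0098 * 315 = 3.087
R = exp(-3.087)
R = 0.0456

0.0456


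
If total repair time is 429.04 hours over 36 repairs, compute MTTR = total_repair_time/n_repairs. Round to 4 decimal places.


total_repair_time = 429.04
n_repairs = 36
MTTR = 429.04 / 36
MTTR = 11.9178

11.9178


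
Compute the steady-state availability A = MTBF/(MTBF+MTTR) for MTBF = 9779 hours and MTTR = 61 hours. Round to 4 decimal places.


MTBF = 9779
MTTR = 61
MTBF + MTTR = 9840
A = 9779 / 9840
A = 0.9938

0.9938


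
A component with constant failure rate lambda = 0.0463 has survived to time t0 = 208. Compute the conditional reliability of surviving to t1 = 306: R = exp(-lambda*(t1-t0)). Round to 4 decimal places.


lambda = 0.0463
t0 = 208, t1 = 306
t1 - t0 = 98
lambda * (t1-t0) = 0.0463 * 98 = 4.5374
R = exp(-4.5374)
R = 0.0107

0.0107


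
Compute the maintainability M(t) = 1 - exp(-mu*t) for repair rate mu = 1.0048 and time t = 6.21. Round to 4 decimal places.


mu = 1.0048, t = 6.21
mu * t = 1.0048 * 6.21 = 6.2398
exp(-6.2398) = 0.002
M(t) = 1 - 0.002
M(t) = 0.998

0.998


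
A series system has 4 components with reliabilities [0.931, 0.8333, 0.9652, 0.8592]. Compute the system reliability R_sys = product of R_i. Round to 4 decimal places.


Components: [0.931, 0.8333, 0.9652, 0.8592]
After component 1 (R=0.931): product = 0.931
After component 2 (R=0.8333): product = 0.7758
After component 3 (R=0.9652): product = 0.7488
After component 4 (R=0.8592): product = 0.6434
R_sys = 0.6434

0.6434


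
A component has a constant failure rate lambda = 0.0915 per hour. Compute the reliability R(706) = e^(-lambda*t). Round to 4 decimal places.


lambda = 0.0915
t = 706
lambda * t = 64.599
R(t) = e^(-64.599)
R(t) = 0.0

0.0


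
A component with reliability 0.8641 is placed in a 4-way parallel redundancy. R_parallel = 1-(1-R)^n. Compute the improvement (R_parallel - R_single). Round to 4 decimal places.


R_single = 0.8641, n = 4
1 - R_single = 0.1359
(1 - R_single)^n = 0.1359^4 = 0.0003
R_parallel = 1 - 0.0003 = 0.9997
Improvement = 0.9997 - 0.8641
Improvement = 0.1356

0.1356


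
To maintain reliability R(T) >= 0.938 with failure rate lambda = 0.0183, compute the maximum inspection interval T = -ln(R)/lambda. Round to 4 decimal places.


R_target = 0.938
lambda = 0.0183
-ln(0.938) = 0.064
T = 0.064 / 0.0183
T = 3.4976

3.4976


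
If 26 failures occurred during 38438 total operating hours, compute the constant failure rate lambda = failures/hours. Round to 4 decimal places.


failures = 26
total_hours = 38438
lambda = 26 / 38438
lambda = 0.0007

0.0007


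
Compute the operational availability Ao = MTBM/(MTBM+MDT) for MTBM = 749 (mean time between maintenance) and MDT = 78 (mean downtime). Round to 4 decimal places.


MTBM = 749
MDT = 78
MTBM + MDT = 827
Ao = 749 / 827
Ao = 0.9057

0.9057


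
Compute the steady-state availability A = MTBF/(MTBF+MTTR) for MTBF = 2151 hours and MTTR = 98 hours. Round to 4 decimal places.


MTBF = 2151
MTTR = 98
MTBF + MTTR = 2249
A = 2151 / 2249
A = 0.9564

0.9564


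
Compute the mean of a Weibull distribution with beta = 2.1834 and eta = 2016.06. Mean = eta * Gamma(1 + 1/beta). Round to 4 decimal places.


beta = 2.1834, eta = 2016.06
1/beta = 0.458
1 + 1/beta = 1.458
Gamma(1.458) = 0.8856
Mean = 2016.06 * 0.8856
Mean = 1785.4406

1785.4406


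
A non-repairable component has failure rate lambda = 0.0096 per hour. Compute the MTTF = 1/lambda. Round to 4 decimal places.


lambda = 0.0096
MTTF = 1 / 0.0096
MTTF = 104.1667

104.1667


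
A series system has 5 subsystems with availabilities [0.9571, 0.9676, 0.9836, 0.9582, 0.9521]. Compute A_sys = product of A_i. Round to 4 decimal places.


Subsystems: [0.9571, 0.9676, 0.9836, 0.9582, 0.9521]
After subsystem 1 (A=0.9571): product = 0.9571
After subsystem 2 (A=0.9676): product = 0.9261
After subsystem 3 (A=0.9836): product = 0.9109
After subsystem 4 (A=0.9582): product = 0.8728
After subsystem 5 (A=0.9521): product = 0.831
A_sys = 0.831

0.831


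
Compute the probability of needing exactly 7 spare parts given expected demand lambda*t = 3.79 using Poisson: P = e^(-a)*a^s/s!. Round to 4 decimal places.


a = 3.79, s = 7
e^(-a) = e^(-3.79) = 0.0226
a^s = 3.79^7 = 11232.4494
s! = 5040
P = 0.0226 * 11232.4494 / 5040
P = 0.0504

0.0504


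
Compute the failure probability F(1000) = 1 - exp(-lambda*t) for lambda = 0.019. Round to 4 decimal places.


lambda = 0.019, t = 1000
lambda * t = 19.0
exp(-19.0) = 0.0
F(t) = 1 - 0.0
F(t) = 1.0

1.0


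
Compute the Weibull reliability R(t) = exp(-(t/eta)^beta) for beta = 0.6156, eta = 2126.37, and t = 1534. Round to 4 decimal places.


beta = 0.6156, eta = 2126.37, t = 1534
t/eta = 1534 / 2126.37 = 0.7214
(t/eta)^beta = 0.7214^0.6156 = 0.8179
R(t) = exp(-0.8179)
R(t) = 0.4414

0.4414


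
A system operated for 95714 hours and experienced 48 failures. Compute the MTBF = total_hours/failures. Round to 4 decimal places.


total_hours = 95714
failures = 48
MTBF = 95714 / 48
MTBF = 1994.0417

1994.0417


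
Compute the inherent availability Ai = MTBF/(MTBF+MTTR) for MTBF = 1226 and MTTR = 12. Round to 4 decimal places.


MTBF = 1226
MTTR = 12
MTBF + MTTR = 1238
Ai = 1226 / 1238
Ai = 0.9903

0.9903


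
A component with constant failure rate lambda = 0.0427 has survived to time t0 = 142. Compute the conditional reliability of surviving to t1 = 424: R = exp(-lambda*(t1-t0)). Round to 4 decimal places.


lambda = 0.0427
t0 = 142, t1 = 424
t1 - t0 = 282
lambda * (t1-t0) = 0.0427 * 282 = 12.0414
R = exp(-12.0414)
R = 0.0

0.0


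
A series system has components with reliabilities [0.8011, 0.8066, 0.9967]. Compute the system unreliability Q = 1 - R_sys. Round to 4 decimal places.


Components: [0.8011, 0.8066, 0.9967]
After component 1: product = 0.8011
After component 2: product = 0.6462
After component 3: product = 0.644
R_sys = 0.644
Q = 1 - 0.644 = 0.356

0.356


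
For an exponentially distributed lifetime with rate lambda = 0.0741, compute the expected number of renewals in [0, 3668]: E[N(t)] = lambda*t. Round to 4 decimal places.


lambda = 0.0741
t = 3668
E[N(t)] = lambda * t
E[N(t)] = 0.0741 * 3668
E[N(t)] = 271.7988

271.7988


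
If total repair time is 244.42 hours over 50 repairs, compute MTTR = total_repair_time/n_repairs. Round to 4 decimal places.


total_repair_time = 244.42
n_repairs = 50
MTTR = 244.42 / 50
MTTR = 4.8884

4.8884


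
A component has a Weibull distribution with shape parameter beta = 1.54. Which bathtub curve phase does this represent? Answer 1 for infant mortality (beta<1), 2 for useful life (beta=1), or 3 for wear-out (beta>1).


beta = 1.54
Compare beta to 1:
beta < 1 => infant mortality (phase 1)
beta = 1 => useful life (phase 2)
beta > 1 => wear-out (phase 3)
Since beta = 1.54, this is wear-out (increasing failure rate)
Phase = 3

3


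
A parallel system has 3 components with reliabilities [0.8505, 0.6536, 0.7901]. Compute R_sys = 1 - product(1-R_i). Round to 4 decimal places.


Components: [0.8505, 0.6536, 0.7901]
(1 - 0.8505) = 0.1495, running product = 0.1495
(1 - 0.6536) = 0.3464, running product = 0.0518
(1 - 0.7901) = 0.2099, running product = 0.0109
Product of (1-R_i) = 0.0109
R_sys = 1 - 0.0109 = 0.9891

0.9891


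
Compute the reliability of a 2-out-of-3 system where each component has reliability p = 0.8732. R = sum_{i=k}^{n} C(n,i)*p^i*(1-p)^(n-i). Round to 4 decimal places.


k = 2, n = 3, p = 0.8732
i=2: C(3,2)=3 * 0.8732^2 * 0.1268^1 = 0.29
i=3: C(3,3)=1 * 0.8732^3 * 0.1268^0 = 0.6658
R = sum of terms = 0.9558

0.9558


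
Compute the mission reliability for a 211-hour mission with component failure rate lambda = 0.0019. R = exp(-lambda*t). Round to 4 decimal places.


lambda = 0.0019
mission_time = 211
lambda * t = 0.0019 * 211 = 0.4009
R = exp(-0.4009)
R = 0.6697

0.6697


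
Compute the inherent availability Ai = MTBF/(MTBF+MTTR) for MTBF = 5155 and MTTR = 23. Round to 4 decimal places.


MTBF = 5155
MTTR = 23
MTBF + MTTR = 5178
Ai = 5155 / 5178
Ai = 0.9956

0.9956


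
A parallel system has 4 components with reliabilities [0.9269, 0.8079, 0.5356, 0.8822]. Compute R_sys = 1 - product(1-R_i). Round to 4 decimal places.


Components: [0.9269, 0.8079, 0.5356, 0.8822]
(1 - 0.9269) = 0.0731, running product = 0.0731
(1 - 0.8079) = 0.1921, running product = 0.014
(1 - 0.5356) = 0.4644, running product = 0.0065
(1 - 0.8822) = 0.1178, running product = 0.0008
Product of (1-R_i) = 0.0008
R_sys = 1 - 0.0008 = 0.9992

0.9992


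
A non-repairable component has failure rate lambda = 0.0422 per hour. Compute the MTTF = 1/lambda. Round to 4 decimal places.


lambda = 0.0422
MTTF = 1 / 0.0422
MTTF = 23.6967

23.6967


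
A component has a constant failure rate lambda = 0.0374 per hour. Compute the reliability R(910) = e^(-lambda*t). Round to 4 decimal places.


lambda = 0.0374
t = 910
lambda * t = 34.034
R(t) = e^(-34.034)
R(t) = 0.0

0.0


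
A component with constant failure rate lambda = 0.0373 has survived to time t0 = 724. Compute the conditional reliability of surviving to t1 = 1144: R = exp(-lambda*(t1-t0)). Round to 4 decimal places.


lambda = 0.0373
t0 = 724, t1 = 1144
t1 - t0 = 420
lambda * (t1-t0) = 0.0373 * 420 = 15.666
R = exp(-15.666)
R = 0.0

0.0


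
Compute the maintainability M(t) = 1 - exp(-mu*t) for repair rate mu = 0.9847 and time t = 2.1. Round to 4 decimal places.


mu = 0.9847, t = 2.1
mu * t = 0.9847 * 2.1 = 2.0679
exp(-2.0679) = 0.1265
M(t) = 1 - 0.1265
M(t) = 0.8735

0.8735


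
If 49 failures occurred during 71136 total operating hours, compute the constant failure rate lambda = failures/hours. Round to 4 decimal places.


failures = 49
total_hours = 71136
lambda = 49 / 71136
lambda = 0.0007

0.0007


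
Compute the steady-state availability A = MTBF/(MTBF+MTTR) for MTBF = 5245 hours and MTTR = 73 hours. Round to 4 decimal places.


MTBF = 5245
MTTR = 73
MTBF + MTTR = 5318
A = 5245 / 5318
A = 0.9863

0.9863


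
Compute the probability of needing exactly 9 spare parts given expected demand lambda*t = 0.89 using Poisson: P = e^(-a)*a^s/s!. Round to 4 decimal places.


a = 0.89, s = 9
e^(-a) = e^(-0.89) = 0.4107
a^s = 0.89^9 = 0.3504
s! = 362880
P = 0.4107 * 0.3504 / 362880
P = 0.0

0.0


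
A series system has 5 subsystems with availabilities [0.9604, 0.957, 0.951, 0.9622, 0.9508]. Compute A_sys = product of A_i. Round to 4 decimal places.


Subsystems: [0.9604, 0.957, 0.951, 0.9622, 0.9508]
After subsystem 1 (A=0.9604): product = 0.9604
After subsystem 2 (A=0.957): product = 0.9191
After subsystem 3 (A=0.951): product = 0.8741
After subsystem 4 (A=0.9622): product = 0.841
After subsystem 5 (A=0.9508): product = 0.7996
A_sys = 0.7996

0.7996


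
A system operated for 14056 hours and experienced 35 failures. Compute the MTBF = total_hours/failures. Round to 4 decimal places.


total_hours = 14056
failures = 35
MTBF = 14056 / 35
MTBF = 401.6

401.6


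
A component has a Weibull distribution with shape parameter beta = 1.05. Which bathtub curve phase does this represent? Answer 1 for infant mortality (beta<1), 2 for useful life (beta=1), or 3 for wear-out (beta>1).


beta = 1.05
Compare beta to 1:
beta < 1 => infant mortality (phase 1)
beta = 1 => useful life (phase 2)
beta > 1 => wear-out (phase 3)
Since beta = 1.05, this is wear-out (increasing failure rate)
Phase = 3

3


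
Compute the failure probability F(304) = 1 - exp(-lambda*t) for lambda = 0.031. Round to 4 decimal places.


lambda = 0.031, t = 304
lambda * t = 9.424
exp(-9.424) = 0.0001
F(t) = 1 - 0.0001
F(t) = 0.9999

0.9999


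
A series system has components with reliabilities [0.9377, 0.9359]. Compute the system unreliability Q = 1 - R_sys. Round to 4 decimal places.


Components: [0.9377, 0.9359]
After component 1: product = 0.9377
After component 2: product = 0.8776
R_sys = 0.8776
Q = 1 - 0.8776 = 0.1224

0.1224


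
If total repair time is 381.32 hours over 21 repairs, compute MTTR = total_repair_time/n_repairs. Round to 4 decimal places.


total_repair_time = 381.32
n_repairs = 21
MTTR = 381.32 / 21
MTTR = 18.1581

18.1581


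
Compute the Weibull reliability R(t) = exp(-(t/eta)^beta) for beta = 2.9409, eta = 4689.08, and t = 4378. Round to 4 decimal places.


beta = 2.9409, eta = 4689.08, t = 4378
t/eta = 4378 / 4689.08 = 0.9337
(t/eta)^beta = 0.9337^2.9409 = 0.8172
R(t) = exp(-0.8172)
R(t) = 0.4417

0.4417


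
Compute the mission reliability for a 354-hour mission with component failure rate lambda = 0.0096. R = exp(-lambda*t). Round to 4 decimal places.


lambda = 0.0096
mission_time = 354
lambda * t = 0.0096 * 354 = 3.3984
R = exp(-3.3984)
R = 0.0334

0.0334


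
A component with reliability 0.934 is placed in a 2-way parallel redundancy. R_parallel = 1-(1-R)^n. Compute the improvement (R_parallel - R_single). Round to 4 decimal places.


R_single = 0.934, n = 2
1 - R_single = 0.066
(1 - R_single)^n = 0.066^2 = 0.0044
R_parallel = 1 - 0.0044 = 0.9956
Improvement = 0.9956 - 0.934
Improvement = 0.0616

0.0616


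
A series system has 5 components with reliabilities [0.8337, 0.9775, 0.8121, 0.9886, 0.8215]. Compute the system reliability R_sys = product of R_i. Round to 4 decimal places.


Components: [0.8337, 0.9775, 0.8121, 0.9886, 0.8215]
After component 1 (R=0.8337): product = 0.8337
After component 2 (R=0.9775): product = 0.8149
After component 3 (R=0.8121): product = 0.6618
After component 4 (R=0.9886): product = 0.6543
After component 5 (R=0.8215): product = 0.5375
R_sys = 0.5375

0.5375


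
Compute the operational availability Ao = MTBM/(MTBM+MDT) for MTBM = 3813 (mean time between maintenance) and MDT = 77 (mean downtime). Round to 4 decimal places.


MTBM = 3813
MDT = 77
MTBM + MDT = 3890
Ao = 3813 / 3890
Ao = 0.9802

0.9802


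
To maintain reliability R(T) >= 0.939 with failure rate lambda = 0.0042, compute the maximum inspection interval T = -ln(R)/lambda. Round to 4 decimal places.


R_target = 0.939
lambda = 0.0042
-ln(0.939) = 0.0629
T = 0.0629 / 0.0042
T = 14.9857

14.9857


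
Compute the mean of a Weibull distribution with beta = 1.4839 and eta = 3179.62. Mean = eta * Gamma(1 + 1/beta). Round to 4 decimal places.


beta = 1.4839, eta = 3179.62
1/beta = 0.6739
1 + 1/beta = 1.6739
Gamma(1.6739) = 0.904
Mean = 3179.62 * 0.904
Mean = 2874.2244

2874.2244


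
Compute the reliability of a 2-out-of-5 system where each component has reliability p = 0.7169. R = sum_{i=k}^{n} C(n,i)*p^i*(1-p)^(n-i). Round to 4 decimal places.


k = 2, n = 5, p = 0.7169
i=2: C(5,2)=10 * 0.7169^2 * 0.2831^3 = 0.1166
i=3: C(5,3)=10 * 0.7169^3 * 0.2831^2 = 0.2953
i=4: C(5,4)=5 * 0.7169^4 * 0.2831^1 = 0.3739
i=5: C(5,5)=1 * 0.7169^5 * 0.2831^0 = 0.1894
R = sum of terms = 0.9752

0.9752


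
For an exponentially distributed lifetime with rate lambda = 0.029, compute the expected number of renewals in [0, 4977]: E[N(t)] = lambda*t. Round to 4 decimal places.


lambda = 0.029
t = 4977
E[N(t)] = lambda * t
E[N(t)] = 0.029 * 4977
E[N(t)] = 144.333

144.333


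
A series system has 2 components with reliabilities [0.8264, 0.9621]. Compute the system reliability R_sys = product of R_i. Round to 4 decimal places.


Components: [0.8264, 0.9621]
After component 1 (R=0.8264): product = 0.8264
After component 2 (R=0.9621): product = 0.7951
R_sys = 0.7951

0.7951


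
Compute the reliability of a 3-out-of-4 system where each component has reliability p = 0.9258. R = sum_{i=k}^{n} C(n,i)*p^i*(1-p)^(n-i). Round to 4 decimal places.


k = 3, n = 4, p = 0.9258
i=3: C(4,3)=4 * 0.9258^3 * 0.0742^1 = 0.2355
i=4: C(4,4)=1 * 0.9258^4 * 0.0742^0 = 0.7346
R = sum of terms = 0.9701

0.9701


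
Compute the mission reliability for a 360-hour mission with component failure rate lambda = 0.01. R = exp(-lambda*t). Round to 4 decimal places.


lambda = 0.01
mission_time = 360
lambda * t = 0.01 * 360 = 3.6
R = exp(-3.6)
R = 0.0273

0.0273


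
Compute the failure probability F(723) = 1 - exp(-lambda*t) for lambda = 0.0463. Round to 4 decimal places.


lambda = 0.0463, t = 723
lambda * t = 33.4749
exp(-33.4749) = 0.0
F(t) = 1 - 0.0
F(t) = 1.0

1.0


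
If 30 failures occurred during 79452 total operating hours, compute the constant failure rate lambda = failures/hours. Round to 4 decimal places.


failures = 30
total_hours = 79452
lambda = 30 / 79452
lambda = 0.0004

0.0004


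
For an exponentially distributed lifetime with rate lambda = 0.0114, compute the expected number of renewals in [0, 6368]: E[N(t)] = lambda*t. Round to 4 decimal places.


lambda = 0.0114
t = 6368
E[N(t)] = lambda * t
E[N(t)] = 0.0114 * 6368
E[N(t)] = 72.5952

72.5952


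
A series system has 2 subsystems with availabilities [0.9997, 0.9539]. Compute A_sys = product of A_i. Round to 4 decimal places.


Subsystems: [0.9997, 0.9539]
After subsystem 1 (A=0.9997): product = 0.9997
After subsystem 2 (A=0.9539): product = 0.9536
A_sys = 0.9536

0.9536


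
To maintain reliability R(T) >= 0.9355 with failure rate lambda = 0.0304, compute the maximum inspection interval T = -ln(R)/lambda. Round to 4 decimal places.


R_target = 0.9355
lambda = 0.0304
-ln(0.9355) = 0.0667
T = 0.0667 / 0.0304
T = 2.1932

2.1932


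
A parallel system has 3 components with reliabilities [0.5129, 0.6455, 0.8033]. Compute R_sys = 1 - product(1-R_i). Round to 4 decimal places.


Components: [0.5129, 0.6455, 0.8033]
(1 - 0.5129) = 0.4871, running product = 0.4871
(1 - 0.6455) = 0.3545, running product = 0.1727
(1 - 0.8033) = 0.1967, running product = 0.034
Product of (1-R_i) = 0.034
R_sys = 1 - 0.034 = 0.966

0.966


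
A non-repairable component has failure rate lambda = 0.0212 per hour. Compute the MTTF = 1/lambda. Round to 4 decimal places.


lambda = 0.0212
MTTF = 1 / 0.0212
MTTF = 47.1698

47.1698


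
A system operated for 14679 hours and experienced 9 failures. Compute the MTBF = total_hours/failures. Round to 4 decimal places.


total_hours = 14679
failures = 9
MTBF = 14679 / 9
MTBF = 1631.0

1631.0


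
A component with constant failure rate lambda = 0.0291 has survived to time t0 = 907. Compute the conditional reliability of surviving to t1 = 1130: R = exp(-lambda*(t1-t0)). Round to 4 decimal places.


lambda = 0.0291
t0 = 907, t1 = 1130
t1 - t0 = 223
lambda * (t1-t0) = 0.0291 * 223 = 6.4893
R = exp(-6.4893)
R = 0.0015

0.0015


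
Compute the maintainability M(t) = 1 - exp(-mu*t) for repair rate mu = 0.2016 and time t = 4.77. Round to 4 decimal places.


mu = 0.2016, t = 4.77
mu * t = 0.2016 * 4.77 = 0.9616
exp(-0.9616) = 0.3823
M(t) = 1 - 0.3823
M(t) = 0.6177

0.6177


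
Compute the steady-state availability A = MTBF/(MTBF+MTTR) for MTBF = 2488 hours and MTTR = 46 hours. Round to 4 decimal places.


MTBF = 2488
MTTR = 46
MTBF + MTTR = 2534
A = 2488 / 2534
A = 0.9818

0.9818


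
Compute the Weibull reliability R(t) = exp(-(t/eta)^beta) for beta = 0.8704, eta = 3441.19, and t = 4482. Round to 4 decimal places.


beta = 0.8704, eta = 3441.19, t = 4482
t/eta = 4482 / 3441.19 = 1.3025
(t/eta)^beta = 1.3025^0.8704 = 1.2586
R(t) = exp(-1.2586)
R(t) = 0.284

0.284


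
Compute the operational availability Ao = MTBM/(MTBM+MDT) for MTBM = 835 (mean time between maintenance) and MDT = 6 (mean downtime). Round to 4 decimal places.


MTBM = 835
MDT = 6
MTBM + MDT = 841
Ao = 835 / 841
Ao = 0.9929

0.9929


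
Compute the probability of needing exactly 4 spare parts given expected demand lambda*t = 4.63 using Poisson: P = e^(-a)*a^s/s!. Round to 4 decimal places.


a = 4.63, s = 4
e^(-a) = e^(-4.63) = 0.0098
a^s = 4.63^4 = 459.5407
s! = 24
P = 0.0098 * 459.5407 / 24
P = 0.1868

0.1868
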